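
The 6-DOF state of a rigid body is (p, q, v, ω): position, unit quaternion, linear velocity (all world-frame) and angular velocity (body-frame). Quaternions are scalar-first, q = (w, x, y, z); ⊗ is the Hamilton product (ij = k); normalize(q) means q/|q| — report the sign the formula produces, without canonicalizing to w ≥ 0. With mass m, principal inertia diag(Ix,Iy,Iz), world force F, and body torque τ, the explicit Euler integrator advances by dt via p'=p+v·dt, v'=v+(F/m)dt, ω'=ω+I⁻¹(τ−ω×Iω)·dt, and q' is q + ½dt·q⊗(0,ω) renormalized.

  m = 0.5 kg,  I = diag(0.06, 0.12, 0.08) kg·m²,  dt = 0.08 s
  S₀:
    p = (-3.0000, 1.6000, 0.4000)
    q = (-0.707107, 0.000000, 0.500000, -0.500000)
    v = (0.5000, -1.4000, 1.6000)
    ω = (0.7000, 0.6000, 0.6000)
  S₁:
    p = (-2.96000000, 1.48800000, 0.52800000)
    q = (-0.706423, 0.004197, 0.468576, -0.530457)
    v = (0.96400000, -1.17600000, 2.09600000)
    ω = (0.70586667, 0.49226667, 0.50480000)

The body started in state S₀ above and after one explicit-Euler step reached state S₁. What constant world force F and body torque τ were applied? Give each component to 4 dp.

F = (2.9000, 1.4000, 3.1000)
τ = (-0.0100, -0.1700, -0.0700)

Δv = v₁−v₀ = (0.46400000, 0.22400000, 0.49600000)
m·(v₁−v₀)/dt = (2.9000, 1.4000, 3.1000)
ω₁ − ω₀ = (0.00586667, -0.10773333, -0.09520000)
precession coupling = (-0.0144, -0.0084, 0.0252)
I·α + gyro = (-0.0100, -0.1700, -0.0700)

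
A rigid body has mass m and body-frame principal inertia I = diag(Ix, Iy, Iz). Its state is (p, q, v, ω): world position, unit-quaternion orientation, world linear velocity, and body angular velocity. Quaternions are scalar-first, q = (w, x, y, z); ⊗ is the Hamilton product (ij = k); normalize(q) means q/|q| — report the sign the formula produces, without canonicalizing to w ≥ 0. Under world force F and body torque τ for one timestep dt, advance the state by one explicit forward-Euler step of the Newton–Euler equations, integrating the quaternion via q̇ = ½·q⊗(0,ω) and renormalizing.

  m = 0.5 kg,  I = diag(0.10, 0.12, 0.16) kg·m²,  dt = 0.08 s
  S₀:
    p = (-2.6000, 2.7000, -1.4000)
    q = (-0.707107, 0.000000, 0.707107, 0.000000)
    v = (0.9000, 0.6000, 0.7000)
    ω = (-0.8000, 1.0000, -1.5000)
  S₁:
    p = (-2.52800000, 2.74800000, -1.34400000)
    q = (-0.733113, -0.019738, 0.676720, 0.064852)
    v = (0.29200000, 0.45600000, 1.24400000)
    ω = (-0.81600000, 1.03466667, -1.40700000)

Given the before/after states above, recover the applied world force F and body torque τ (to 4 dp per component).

F = (-3.8000, -0.9000, 3.4000)
τ = (-0.0800, -0.0200, 0.1700)

Δv = v₁−v₀ = (-0.60800000, -0.14400000, 0.54400000)
F = m·Δv/dt = (-3.8000, -0.9000, 3.4000)
ω₁ − ω₀ = (-0.01600000, 0.03466667, 0.09300000)
ω₀×(Iω₀) = (-0.0600, -0.0720, -0.0160)
I·α + gyro = (-0.0800, -0.0200, 0.1700)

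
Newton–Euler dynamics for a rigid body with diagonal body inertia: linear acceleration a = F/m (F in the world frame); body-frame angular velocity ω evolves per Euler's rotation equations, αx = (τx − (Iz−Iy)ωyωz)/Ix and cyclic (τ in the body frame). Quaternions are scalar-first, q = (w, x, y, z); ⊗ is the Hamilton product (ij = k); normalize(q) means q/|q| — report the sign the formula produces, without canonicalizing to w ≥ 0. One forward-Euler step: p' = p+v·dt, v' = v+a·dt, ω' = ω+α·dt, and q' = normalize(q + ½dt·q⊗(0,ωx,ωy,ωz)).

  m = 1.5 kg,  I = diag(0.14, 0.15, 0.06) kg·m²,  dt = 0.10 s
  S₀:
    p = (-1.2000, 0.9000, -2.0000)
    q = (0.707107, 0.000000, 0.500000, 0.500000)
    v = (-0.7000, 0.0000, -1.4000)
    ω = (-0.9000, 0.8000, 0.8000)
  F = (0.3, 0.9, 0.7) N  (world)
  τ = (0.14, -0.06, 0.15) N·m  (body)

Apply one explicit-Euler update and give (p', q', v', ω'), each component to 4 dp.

a = (0.2000, 0.6000, 0.4667)
new position p' = (-1.2700, 0.9000, -2.1400)
v + (F/m)dt = (-0.6800, 0.0600, -1.3533)
ω×(Iω) gyroscopic = (-0.0576, -0.0576, -0.0072)
(τ − ω×Iω)/I = (1.4114, -0.0160, 2.6200)
ω' = ω + α·dt = (-0.7589, 0.7984, 1.0620)
Hamilton product q⊗(0,ω) = (-0.8000000, -0.6363963, 0.1156856, 1.0156856)
updated quaternion q' = (0.6654, -0.0317, 0.5045, 0.5494)

p' = (-1.2700, 0.9000, -2.1400)
q' = (0.6654, -0.0317, 0.5045, 0.5494)
v' = (-0.6800, 0.0600, -1.3533)
ω' = (-0.7589, 0.7984, 1.0620)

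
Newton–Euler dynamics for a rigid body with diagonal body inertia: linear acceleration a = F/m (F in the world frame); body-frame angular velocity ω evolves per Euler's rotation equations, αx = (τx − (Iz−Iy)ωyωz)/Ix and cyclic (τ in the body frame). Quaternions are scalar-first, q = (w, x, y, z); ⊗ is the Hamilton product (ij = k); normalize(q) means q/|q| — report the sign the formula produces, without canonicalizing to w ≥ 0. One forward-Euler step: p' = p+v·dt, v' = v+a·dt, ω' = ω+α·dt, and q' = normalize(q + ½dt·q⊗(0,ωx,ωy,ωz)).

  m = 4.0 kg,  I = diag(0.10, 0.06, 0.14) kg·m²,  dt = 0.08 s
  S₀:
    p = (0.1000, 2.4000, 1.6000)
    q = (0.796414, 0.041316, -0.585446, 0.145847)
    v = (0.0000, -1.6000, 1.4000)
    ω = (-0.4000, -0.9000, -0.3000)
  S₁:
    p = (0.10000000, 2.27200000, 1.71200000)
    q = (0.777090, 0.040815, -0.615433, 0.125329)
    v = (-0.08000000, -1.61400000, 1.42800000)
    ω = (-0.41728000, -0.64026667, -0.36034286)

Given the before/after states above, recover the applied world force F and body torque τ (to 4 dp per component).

F = (-4.0000, -0.7000, 1.4000)
τ = (0.0000, 0.1900, -0.1200)

ω₁ − ω₀ = (-0.01728000, 0.25973333, -0.06034286)
I·α + gyro = (0.0000, 0.1900, -0.1200)
Δv = v₁−v₀ = (-0.08000000, -0.01400000, 0.02800000)
applied force F = (-4.0000, -0.7000, 1.4000)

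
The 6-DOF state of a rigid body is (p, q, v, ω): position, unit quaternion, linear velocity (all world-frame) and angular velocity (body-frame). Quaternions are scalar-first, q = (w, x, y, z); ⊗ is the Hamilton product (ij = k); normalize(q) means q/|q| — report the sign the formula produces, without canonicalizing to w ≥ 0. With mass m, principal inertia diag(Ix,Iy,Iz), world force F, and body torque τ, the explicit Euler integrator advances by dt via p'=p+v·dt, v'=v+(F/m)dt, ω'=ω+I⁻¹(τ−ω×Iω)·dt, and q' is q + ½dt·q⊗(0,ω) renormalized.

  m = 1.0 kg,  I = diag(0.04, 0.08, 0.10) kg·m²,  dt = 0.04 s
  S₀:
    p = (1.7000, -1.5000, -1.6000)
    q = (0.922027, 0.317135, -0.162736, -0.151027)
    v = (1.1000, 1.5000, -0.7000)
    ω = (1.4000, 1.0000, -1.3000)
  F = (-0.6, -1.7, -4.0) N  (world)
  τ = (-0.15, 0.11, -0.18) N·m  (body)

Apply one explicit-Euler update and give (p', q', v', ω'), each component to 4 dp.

p' = p + v·dt = (1.7440, -1.4400, -1.6280)
v' = v + a·dt = (1.0760, 1.4320, -0.8600)
angular accel α = (-3.1000, 0.0100, -2.3600)
new body rate ω' = (1.2760, 1.0004, -1.3944)
Hamilton product q⊗(0,ω) = (-0.4775881, 1.6534216, 1.1228647, -0.6536697)
updated quaternion q' = (0.9116, 0.3499, -0.1401, -0.1639)

p' = (1.7440, -1.4400, -1.6280)
q' = (0.9116, 0.3499, -0.1401, -0.1639)
v' = (1.0760, 1.4320, -0.8600)
ω' = (1.2760, 1.0004, -1.3944)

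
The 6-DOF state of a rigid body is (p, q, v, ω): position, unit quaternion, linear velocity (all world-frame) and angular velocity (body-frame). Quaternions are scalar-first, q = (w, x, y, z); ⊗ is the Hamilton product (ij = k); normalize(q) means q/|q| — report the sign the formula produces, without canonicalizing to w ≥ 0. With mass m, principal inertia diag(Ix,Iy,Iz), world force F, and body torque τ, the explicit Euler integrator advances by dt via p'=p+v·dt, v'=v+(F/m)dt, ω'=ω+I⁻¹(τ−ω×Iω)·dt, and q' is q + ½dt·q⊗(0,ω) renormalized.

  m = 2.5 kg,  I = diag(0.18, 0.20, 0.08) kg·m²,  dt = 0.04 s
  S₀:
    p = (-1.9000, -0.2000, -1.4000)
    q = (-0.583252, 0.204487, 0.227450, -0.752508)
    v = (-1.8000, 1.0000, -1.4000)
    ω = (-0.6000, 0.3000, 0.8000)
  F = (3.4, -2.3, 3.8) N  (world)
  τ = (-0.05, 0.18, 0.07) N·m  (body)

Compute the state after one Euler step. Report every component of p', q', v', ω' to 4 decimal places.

p' = (-1.9720, -0.1600, -1.4560)
q' = (-0.5700, 0.2196, 0.2297, -0.7577)
v' = (-1.7456, 0.9632, -1.3392)
ω' = (-0.6047, 0.3456, 0.8368)

new position p' = (-1.9720, -0.1600, -1.4560)
v' = v + a·dt = (-1.7456, 0.9632, -1.3392)
angular accel α = (-0.1178, 1.1400, 0.9200)
ω' = ω + α·dt = (-0.6047, 0.3456, 0.8368)
q⊗(0,ω) = (0.6564636, 0.7576636, 0.1129396, -0.2687855)
q' = normalize(q + ½dt·q⊗(0,ω)) = (-0.5700, 0.2196, 0.2297, -0.7577)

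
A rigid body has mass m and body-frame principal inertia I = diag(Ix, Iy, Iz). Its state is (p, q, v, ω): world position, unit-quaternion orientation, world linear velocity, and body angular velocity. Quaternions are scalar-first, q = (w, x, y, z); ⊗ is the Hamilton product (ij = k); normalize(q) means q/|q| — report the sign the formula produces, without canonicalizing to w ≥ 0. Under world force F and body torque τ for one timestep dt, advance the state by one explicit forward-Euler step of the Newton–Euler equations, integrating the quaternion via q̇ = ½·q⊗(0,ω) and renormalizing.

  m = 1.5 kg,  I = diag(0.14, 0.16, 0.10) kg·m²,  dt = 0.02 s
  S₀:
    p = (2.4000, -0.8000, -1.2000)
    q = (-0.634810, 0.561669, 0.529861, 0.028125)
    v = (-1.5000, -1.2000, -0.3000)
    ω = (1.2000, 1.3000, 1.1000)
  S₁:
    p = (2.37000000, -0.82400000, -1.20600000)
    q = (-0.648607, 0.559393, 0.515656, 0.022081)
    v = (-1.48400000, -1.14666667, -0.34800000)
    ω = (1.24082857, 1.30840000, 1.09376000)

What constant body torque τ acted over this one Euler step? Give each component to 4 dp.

τ = (0.2000, 0.1200, 0.0000)

ω₁ − ω₀ = (0.04082857, 0.00840000, -0.00624000)
applied torque τ = (0.2000, 0.1200, 0.0000)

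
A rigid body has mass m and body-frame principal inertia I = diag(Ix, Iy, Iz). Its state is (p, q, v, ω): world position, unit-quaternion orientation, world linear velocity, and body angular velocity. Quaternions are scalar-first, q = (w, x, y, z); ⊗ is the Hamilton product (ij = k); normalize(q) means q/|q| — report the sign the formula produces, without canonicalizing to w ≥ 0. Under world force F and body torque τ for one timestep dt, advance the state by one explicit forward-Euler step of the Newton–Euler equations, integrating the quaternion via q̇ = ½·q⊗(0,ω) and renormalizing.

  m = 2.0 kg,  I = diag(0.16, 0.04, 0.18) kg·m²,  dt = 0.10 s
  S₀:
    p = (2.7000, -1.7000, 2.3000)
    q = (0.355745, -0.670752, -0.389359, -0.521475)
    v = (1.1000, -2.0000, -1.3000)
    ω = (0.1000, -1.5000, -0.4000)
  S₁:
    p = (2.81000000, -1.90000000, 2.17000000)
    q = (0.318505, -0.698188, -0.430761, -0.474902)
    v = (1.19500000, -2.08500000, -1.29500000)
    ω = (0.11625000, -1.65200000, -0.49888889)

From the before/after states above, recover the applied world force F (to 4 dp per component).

F = (1.9000, -1.7000, 0.1000)

Δv = v₁−v₀ = (0.09500000, -0.08500000, 0.00500000)
applied force F = (1.9000, -1.7000, 0.1000)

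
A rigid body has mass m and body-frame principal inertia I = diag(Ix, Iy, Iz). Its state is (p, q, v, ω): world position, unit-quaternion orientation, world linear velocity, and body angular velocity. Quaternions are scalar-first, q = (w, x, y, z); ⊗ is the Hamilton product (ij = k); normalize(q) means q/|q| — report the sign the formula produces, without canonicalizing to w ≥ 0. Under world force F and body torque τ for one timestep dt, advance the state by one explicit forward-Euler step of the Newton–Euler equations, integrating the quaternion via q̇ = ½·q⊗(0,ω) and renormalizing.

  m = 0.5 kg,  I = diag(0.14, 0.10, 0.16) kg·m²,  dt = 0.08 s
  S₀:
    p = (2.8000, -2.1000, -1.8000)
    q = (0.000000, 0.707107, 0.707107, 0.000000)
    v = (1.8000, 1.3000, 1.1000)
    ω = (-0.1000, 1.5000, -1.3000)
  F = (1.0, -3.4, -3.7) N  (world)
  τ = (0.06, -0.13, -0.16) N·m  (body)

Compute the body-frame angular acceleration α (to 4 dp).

precession coupling ω×(Iω) = (-0.1170, -0.0026, 0.0060)
(τ − ω×Iω)/I = (1.2643, -1.2740, -1.0375)

α = (1.2643, -1.2740, -1.0375)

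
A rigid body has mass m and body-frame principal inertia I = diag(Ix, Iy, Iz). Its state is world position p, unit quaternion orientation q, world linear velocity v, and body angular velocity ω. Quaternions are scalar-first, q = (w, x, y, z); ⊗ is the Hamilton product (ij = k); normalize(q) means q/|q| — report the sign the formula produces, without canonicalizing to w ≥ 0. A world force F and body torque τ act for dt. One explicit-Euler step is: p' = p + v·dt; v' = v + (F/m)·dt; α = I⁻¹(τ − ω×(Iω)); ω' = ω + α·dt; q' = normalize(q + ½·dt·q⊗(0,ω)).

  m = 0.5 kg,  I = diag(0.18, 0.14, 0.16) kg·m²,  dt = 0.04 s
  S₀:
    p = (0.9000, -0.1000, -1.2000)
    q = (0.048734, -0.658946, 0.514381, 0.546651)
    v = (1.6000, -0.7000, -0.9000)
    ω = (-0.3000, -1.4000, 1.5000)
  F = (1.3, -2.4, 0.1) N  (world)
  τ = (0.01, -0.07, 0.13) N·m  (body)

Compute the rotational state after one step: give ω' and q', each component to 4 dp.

angular accel α = (0.2889, -0.4357, 0.9175)
ω + α·dt = (-0.2884, -1.4174, 1.5367)
q⊗(0,ω) = (-0.2975269, 1.5222627, 0.7561961, 1.1499397)
q' = normalize(q + ½dt·q⊗(0,ω)) = (0.0427, -0.6280, 0.5291, 0.5692)

ω' = (-0.2884, -1.4174, 1.5367)
q' = (0.0427, -0.6280, 0.5291, 0.5692)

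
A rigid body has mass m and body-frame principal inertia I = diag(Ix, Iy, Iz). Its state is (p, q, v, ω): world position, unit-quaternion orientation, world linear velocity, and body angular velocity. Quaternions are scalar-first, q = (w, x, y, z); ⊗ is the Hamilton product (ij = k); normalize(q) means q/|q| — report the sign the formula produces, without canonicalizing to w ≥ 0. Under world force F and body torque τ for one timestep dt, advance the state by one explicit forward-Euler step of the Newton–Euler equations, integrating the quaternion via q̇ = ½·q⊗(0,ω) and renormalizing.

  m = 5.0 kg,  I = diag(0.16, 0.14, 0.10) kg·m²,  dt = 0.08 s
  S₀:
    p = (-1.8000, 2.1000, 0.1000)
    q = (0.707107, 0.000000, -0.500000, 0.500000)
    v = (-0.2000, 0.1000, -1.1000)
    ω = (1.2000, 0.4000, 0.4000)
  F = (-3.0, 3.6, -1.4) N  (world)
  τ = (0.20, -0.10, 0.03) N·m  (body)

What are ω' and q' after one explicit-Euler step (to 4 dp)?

ω' = (1.3032, 0.3264, 0.4317)
q' = (0.7061, 0.0179, -0.4640, 0.5346)

gyro term ω×Iω = (-0.0064, 0.0288, -0.0096)
angular accel α = (1.2900, -0.9200, 0.3960)
ω' = ω + α·dt = (1.3032, 0.3264, 0.4317)
q⊗(0,ω) = (0.0000000, 0.4485284, 0.8828428, 0.8828428)
q' = normalize(q + ½dt·q⊗(0,ω)) = (0.7061, 0.0179, -0.4640, 0.5346)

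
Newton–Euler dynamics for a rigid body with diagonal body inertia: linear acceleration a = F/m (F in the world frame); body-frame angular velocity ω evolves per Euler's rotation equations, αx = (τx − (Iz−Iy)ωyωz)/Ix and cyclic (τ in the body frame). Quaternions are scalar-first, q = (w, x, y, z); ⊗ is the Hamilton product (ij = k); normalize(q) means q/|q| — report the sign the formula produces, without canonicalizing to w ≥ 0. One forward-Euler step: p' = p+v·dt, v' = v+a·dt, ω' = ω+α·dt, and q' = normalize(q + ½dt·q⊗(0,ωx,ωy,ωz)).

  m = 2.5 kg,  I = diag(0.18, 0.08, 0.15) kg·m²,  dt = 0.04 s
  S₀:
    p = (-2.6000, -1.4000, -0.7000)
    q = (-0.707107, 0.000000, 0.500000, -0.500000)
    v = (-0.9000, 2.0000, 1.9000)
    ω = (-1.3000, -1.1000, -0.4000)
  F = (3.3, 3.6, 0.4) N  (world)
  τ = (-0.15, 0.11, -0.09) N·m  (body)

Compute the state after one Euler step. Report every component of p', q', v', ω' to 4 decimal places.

(τ − ω×Iω)/I = (-1.0044, 1.1800, 0.3533)
ω + α·dt = (-1.3402, -1.0528, -0.3859)
q⊗(0,ω) = (0.3500000, 0.1692391, 1.4278177, 0.9328428)
q + ½dt·q⊗(0,ω), renormalized = (-0.6997, 0.0034, 0.5282, -0.4810)
p' = p + v·dt = (-2.6360, -1.3200, -0.6240)
v + (F/m)dt = (-0.8472, 2.0576, 1.9064)

p' = (-2.6360, -1.3200, -0.6240)
q' = (-0.6997, 0.0034, 0.5282, -0.4810)
v' = (-0.8472, 2.0576, 1.9064)
ω' = (-1.3402, -1.0528, -0.3859)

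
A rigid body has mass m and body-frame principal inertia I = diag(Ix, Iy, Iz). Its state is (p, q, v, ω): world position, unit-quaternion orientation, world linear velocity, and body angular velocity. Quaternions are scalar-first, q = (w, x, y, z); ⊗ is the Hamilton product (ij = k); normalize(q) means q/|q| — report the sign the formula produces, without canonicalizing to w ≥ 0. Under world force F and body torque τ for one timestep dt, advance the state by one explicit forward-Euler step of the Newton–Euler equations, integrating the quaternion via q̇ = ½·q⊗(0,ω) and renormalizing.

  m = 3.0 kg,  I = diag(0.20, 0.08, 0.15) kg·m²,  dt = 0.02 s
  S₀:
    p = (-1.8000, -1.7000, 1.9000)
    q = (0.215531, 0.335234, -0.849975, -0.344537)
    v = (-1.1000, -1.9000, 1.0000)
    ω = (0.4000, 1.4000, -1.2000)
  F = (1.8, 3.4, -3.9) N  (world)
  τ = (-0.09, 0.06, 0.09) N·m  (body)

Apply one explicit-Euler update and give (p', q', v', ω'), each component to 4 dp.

new position p' = (-1.8220, -1.7380, 1.9200)
v + (F/m)dt = (-1.0880, -1.8773, 0.9740)
α = I⁻¹(τ − ω×Iω) = (0.1380, 1.0500, 1.0480)
ω + α·dt = (0.4028, 1.4210, -1.1790)
2q̇ = q⊗(0,ω) = (0.6424270, 1.5885342, 0.5662094, 0.5506804)
q' = normalize(q + ½dt·q⊗(0,ω)) = (0.2219, 0.3511, -0.8442, -0.3390)

p' = (-1.8220, -1.7380, 1.9200)
q' = (0.2219, 0.3511, -0.8442, -0.3390)
v' = (-1.0880, -1.8773, 0.9740)
ω' = (0.4028, 1.4210, -1.1790)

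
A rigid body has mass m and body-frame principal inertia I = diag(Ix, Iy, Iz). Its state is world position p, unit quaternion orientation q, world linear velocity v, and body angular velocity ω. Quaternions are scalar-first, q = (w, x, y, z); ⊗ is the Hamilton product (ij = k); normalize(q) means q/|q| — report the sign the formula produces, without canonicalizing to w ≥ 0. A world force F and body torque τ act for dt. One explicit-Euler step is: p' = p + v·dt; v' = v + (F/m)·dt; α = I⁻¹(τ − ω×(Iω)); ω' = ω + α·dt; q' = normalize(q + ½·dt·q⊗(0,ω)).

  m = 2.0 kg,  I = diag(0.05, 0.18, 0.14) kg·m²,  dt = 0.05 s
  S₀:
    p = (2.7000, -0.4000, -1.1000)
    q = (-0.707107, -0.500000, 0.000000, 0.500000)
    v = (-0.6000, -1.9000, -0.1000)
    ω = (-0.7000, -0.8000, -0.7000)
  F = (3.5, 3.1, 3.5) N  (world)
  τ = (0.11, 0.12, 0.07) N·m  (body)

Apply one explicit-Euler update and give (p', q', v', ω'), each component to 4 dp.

p' = (2.6700, -0.4950, -1.1050)
q' = (-0.7067, -0.4774, -0.0034, 0.5221)
v' = (-0.5125, -1.8225, -0.0125)
ω' = (-0.5676, -0.7544, -0.7010)

new position p' = (2.6700, -0.4950, -1.1050)
new velocity v' = (-0.5125, -1.8225, -0.0125)
ω×(Iω) gyroscopic = (-0.0224, -0.0441, 0.0728)
α = I⁻¹(τ − ω×Iω) = (2.6480, 0.9117, -0.0200)
ω + α·dt = (-0.5676, -0.7544, -0.7010)
2q̇ = q⊗(0,ω) = (0.0000000, 0.8949749, -0.1343144, 0.8949749)
q + ½dt·q⊗(0,ω), renormalized = (-0.7067, -0.4774, -0.0034, 0.5221)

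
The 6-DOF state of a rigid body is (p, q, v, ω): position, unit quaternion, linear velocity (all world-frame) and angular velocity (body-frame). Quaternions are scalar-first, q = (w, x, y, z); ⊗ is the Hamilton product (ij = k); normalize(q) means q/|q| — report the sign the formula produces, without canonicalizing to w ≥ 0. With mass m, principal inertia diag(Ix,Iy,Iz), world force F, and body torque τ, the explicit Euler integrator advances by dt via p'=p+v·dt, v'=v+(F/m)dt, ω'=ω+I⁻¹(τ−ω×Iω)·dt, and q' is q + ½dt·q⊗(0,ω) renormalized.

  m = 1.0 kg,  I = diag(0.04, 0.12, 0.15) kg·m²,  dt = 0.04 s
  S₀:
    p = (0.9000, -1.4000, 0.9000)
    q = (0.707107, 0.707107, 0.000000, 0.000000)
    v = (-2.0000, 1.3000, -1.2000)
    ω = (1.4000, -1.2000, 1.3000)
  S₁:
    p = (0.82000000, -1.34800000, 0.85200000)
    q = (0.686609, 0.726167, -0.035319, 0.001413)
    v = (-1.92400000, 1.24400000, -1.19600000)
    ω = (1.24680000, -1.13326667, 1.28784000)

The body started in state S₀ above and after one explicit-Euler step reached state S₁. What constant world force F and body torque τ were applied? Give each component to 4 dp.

F = (1.9000, -1.4000, 0.1000)
τ = (-0.2000, 0.0000, -0.1800)

rate change Δω = (-0.15320000, 0.06673333, -0.01216000)
precession coupling = (-0.0468, -0.2002, -0.1344)
τ = I·(Δω/dt) + ω₀×(Iω₀) = (-0.2000, 0.0000, -0.1800)
velocity change Δv = (0.07600000, -0.05600000, 0.00400000)
m·(v₁−v₀)/dt = (1.9000, -1.4000, 0.1000)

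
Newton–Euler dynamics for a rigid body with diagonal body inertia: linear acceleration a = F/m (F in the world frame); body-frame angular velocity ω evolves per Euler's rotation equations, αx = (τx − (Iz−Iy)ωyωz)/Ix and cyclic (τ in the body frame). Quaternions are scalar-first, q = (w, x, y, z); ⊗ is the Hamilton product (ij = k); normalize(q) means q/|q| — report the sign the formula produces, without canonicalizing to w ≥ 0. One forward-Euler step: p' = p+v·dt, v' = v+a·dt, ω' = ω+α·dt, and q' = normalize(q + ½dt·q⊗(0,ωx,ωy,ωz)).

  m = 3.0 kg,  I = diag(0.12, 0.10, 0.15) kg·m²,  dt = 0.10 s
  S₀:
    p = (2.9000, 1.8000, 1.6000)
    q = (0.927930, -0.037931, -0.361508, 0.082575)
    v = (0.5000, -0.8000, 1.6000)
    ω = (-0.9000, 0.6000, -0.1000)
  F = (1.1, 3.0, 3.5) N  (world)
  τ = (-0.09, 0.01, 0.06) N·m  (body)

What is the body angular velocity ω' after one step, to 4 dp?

α = I⁻¹(τ − ω×Iω) = (-0.7250, 0.1270, 0.3280)
new body rate ω' = (-0.9725, 0.6127, -0.0672)

ω' = (-0.9725, 0.6127, -0.0672)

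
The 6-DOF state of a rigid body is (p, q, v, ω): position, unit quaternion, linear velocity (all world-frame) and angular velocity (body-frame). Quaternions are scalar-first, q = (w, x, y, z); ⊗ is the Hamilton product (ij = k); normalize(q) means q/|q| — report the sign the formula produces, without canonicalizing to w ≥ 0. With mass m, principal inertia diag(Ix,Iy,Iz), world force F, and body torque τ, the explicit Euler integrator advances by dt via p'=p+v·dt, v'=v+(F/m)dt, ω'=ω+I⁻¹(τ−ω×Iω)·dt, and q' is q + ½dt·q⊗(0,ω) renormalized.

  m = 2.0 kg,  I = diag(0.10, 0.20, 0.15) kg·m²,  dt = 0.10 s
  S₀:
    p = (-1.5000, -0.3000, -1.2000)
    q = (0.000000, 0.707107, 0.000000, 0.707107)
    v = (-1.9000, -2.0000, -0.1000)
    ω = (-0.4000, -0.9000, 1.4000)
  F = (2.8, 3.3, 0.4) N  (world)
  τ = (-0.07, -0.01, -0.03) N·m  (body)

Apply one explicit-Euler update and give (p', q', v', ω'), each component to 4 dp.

ω×(Iω) gyroscopic = (0.0630, 0.0280, 0.0360)
α = I⁻¹(τ − ω×Iω) = (-1.3300, -0.1900, -0.4400)
ω' = ω + α·dt = (-0.5330, -0.9190, 1.3560)
Hamilton product q⊗(0,ω) = (-0.7071070, 0.6363963, -1.2727926, -0.6363963)
updated quaternion q' = (-0.0352, 0.7362, -0.0634, 0.6728)
p' = p + v·dt = (-1.6900, -0.5000, -1.2100)
new velocity v' = (-1.7600, -1.8350, -0.0800)

p' = (-1.6900, -0.5000, -1.2100)
q' = (-0.0352, 0.7362, -0.0634, 0.6728)
v' = (-1.7600, -1.8350, -0.0800)
ω' = (-0.5330, -0.9190, 1.3560)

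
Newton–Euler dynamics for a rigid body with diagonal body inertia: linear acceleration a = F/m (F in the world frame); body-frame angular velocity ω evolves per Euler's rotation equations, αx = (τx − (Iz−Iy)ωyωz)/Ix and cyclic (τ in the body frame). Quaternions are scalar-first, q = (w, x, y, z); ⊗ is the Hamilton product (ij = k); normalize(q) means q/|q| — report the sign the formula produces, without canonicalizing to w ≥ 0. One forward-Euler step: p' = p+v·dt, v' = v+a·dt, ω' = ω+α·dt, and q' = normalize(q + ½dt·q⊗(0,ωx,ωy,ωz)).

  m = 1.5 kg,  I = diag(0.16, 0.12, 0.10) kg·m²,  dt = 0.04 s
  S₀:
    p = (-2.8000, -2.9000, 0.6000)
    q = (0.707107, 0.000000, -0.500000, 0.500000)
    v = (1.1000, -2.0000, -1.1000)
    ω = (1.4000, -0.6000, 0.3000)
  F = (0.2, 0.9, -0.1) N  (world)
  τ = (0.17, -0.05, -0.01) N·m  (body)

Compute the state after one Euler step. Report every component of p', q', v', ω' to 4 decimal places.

p' = (-2.7560, -2.9800, 0.5560)
q' = (0.6978, 0.0228, -0.4942, 0.5180)
v' = (1.1053, -1.9760, -1.1027)
ω' = (1.4416, -0.6251, 0.2826)

new position p' = (-2.7560, -2.9800, 0.5560)
new velocity v' = (1.1053, -1.9760, -1.1027)
precession coupling ω×(Iω) = (0.0036, 0.0252, 0.0336)
angular accel α = (1.0400, -0.6267, -0.4360)
new body rate ω' = (1.4416, -0.6251, 0.2826)
q⊗(0,ω) = (-0.4500000, 1.1399498, 0.2757358, 0.9121321)
q + ½dt·q⊗(0,ω), renormalized = (0.6978, 0.0228, -0.4942, 0.5180)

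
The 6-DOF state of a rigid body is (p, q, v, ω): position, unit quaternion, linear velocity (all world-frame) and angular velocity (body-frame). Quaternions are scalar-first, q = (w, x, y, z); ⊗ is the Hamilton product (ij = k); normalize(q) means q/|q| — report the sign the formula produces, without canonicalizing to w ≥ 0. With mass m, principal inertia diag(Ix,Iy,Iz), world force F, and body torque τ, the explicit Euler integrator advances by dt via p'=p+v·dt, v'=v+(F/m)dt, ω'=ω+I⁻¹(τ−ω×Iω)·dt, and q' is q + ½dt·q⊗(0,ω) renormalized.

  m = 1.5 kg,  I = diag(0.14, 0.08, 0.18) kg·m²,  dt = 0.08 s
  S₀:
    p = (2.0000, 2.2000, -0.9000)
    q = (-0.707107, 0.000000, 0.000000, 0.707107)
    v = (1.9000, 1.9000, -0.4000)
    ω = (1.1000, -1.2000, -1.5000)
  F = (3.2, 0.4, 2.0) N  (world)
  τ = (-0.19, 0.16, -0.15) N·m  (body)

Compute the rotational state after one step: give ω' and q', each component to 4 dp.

precession coupling ω×(Iω) = (0.1800, 0.0660, 0.0792)
α = I⁻¹(τ − ω×Iω) = (-2.6429, 1.1750, -1.2733)
ω + α·dt = (0.8886, -1.1060, -1.6019)
2q̇ = q⊗(0,ω) = (1.0606605, 0.0707107, 1.6263461, 1.0606605)
updated quaternion q' = (-0.6621, 0.0028, 0.0648, 0.7466)

ω' = (0.8886, -1.1060, -1.6019)
q' = (-0.6621, 0.0028, 0.0648, 0.7466)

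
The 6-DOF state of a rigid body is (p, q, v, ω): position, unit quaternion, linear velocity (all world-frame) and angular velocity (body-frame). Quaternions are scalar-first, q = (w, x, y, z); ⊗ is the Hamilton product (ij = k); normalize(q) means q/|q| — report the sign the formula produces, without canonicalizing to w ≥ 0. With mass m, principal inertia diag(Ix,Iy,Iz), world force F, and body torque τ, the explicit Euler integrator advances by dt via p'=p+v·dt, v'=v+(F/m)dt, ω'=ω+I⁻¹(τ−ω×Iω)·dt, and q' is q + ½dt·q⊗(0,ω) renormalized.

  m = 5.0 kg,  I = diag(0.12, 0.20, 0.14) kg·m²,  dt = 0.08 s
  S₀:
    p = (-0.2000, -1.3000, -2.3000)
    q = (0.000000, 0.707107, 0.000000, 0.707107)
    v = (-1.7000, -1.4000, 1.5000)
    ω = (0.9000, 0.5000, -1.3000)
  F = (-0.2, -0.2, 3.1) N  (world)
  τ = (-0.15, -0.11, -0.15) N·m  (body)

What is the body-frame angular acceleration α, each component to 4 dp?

α = (-1.5750, -0.6670, -1.3286)

ω×(Iω) gyroscopic = (0.0390, 0.0234, 0.0360)
(τ − ω×Iω)/I = (-1.5750, -0.6670, -1.3286)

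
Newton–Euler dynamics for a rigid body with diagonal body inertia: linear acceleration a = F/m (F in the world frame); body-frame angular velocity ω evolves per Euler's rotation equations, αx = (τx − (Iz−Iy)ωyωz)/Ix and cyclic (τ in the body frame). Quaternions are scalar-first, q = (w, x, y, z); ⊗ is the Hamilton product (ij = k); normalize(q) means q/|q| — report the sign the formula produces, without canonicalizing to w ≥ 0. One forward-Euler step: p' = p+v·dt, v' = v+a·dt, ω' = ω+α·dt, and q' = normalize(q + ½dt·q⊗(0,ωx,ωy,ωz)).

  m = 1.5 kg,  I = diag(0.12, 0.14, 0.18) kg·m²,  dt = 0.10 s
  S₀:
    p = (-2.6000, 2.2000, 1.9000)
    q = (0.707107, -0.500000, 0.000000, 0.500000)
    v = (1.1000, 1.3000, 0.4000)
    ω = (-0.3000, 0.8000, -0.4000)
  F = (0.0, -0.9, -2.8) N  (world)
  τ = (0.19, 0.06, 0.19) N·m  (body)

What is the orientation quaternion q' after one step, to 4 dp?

q' = (0.7088, -0.5300, 0.0108, 0.4653)

Hamilton product q⊗(0,ω) = (0.0500000, -0.6121321, 0.2156856, -0.6828428)
q' = normalize(q + ½dt·q⊗(0,ω)) = (0.7088, -0.5300, 0.0108, 0.4653)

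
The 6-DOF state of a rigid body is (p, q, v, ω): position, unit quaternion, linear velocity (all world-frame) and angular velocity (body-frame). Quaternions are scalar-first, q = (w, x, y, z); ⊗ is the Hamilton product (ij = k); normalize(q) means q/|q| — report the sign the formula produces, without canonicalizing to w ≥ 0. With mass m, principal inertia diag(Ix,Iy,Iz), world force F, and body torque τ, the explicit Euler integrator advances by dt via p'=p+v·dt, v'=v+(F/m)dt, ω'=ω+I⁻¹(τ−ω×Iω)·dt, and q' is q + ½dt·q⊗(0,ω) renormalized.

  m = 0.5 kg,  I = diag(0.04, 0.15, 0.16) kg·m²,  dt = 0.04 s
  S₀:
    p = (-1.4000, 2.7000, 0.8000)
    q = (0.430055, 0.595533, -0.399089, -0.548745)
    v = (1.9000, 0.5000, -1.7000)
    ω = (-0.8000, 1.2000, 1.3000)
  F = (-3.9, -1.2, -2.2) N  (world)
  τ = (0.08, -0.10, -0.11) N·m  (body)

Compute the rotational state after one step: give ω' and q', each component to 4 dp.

ω' = (-0.7356, 1.1401, 1.2989)
q' = (0.4631, 0.5910, -0.3952, -0.5293)

gyro term ω×Iω = (0.0156, 0.1248, -0.1056)
α = I⁻¹(τ − ω×Iω) = (1.6100, -1.4987, -0.0275)
new body rate ω' = (-0.7356, 1.1401, 1.2989)
q⊗(0,ω) = (1.6687017, -0.2043657, 0.1808691, 0.9544399)
q + ½dt·q⊗(0,ω), renormalized = (0.4631, 0.5910, -0.3952, -0.5293)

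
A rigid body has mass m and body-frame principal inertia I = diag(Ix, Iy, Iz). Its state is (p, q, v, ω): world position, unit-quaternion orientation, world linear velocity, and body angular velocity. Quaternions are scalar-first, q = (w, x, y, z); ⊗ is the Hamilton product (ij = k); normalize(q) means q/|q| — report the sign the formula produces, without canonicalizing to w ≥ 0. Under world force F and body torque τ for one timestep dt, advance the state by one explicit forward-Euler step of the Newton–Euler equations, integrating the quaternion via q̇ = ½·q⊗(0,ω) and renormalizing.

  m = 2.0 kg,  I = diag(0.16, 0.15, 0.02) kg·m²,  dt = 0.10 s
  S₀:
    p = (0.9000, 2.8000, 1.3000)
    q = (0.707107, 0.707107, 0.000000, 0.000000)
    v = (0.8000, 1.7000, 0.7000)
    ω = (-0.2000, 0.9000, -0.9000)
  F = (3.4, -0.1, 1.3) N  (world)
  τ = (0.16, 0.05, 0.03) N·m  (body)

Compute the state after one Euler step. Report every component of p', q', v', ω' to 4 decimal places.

p' = (0.9800, 2.9700, 1.3700)
q' = (0.7127, 0.6986, 0.0635, 0.0000)
v' = (0.9700, 1.6950, 0.7650)
ω' = (-0.1658, 0.9165, -0.7590)

angular accel α = (0.3419, 0.1653, 1.4100)
ω' = ω + α·dt = (-0.1658, 0.9165, -0.7590)
Hamilton product q⊗(0,ω) = (0.1414214, -0.1414214, 1.2727926, 0.0000000)
q + ½dt·q⊗(0,ω), renormalized = (0.7127, 0.6986, 0.0635, 0.0000)
new position p' = (0.9800, 2.9700, 1.3700)
new velocity v' = (0.9700, 1.6950, 0.7650)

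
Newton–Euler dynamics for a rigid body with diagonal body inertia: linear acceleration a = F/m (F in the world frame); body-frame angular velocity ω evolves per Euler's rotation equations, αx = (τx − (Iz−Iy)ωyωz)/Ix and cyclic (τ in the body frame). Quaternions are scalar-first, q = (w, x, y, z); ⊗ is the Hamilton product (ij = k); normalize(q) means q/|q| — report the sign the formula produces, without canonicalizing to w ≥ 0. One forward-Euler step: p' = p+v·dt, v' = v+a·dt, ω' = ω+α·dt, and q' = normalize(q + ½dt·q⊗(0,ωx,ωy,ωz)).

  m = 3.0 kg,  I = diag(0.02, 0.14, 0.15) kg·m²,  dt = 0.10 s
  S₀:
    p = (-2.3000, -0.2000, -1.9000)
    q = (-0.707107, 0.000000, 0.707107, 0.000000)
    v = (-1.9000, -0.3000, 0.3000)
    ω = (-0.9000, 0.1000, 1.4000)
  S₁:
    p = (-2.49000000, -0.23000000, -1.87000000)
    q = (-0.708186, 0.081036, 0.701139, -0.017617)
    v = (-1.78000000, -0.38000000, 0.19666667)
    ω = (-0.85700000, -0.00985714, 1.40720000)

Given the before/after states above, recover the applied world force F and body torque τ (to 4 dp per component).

rate change Δω = (0.04300000, -0.10985714, 0.00720000)
τ = I·(Δω/dt) + ω₀×(Iω₀) = (0.0100, 0.0100, 0.0000)
velocity change Δv = (0.12000000, -0.08000000, -0.10333333)
m·(v₁−v₀)/dt = (3.6000, -2.4000, -3.1000)

F = (3.6000, -2.4000, -3.1000)
τ = (0.0100, 0.0100, 0.0000)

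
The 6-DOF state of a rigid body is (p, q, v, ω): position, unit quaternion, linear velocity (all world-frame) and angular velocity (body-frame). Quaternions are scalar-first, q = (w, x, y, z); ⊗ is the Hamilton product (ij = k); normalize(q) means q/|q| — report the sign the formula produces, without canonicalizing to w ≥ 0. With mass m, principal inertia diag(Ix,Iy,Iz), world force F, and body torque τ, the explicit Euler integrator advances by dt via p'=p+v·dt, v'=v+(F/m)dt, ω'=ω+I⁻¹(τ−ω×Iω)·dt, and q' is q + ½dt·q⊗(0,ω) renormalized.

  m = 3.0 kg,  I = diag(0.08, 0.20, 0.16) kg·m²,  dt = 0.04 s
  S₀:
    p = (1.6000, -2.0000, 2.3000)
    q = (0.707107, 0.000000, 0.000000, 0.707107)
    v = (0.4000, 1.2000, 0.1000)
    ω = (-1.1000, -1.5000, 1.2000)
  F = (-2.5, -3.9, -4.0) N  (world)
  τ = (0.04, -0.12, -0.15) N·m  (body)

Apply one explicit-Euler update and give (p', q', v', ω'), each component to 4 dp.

precession coupling ω×(Iω) = (0.0720, 0.1056, 0.1980)
α = I⁻¹(τ − ω×Iω) = (-0.4000, -1.1280, -2.1750)
ω + α·dt = (-1.1160, -1.5451, 1.1130)
q⊗(0,ω) = (-0.8485284, 0.2828428, -1.8384782, 0.8485284)
updated quaternion q' = (0.6895, 0.0057, -0.0367, 0.7234)
linear accel F/m = (-0.8333, -1.3000, -1.3333)
new position p' = (1.6160, -1.9520, 2.3040)
new velocity v' = (0.3667, 1.1480, 0.0467)

p' = (1.6160, -1.9520, 2.3040)
q' = (0.6895, 0.0057, -0.0367, 0.7234)
v' = (0.3667, 1.1480, 0.0467)
ω' = (-1.1160, -1.5451, 1.1130)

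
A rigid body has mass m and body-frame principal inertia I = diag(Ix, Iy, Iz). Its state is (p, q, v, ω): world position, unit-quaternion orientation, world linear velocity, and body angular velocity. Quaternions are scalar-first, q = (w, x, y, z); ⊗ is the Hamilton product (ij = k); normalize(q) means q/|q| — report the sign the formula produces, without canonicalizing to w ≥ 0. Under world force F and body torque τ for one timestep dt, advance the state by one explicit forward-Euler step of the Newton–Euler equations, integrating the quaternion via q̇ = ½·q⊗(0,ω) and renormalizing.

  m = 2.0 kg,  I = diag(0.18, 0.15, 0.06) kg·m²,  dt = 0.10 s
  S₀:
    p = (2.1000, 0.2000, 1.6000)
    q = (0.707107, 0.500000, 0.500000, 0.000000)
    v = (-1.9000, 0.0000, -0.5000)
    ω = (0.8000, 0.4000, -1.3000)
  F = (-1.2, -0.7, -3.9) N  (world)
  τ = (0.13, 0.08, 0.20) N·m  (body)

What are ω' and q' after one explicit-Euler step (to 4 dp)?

ω' = (0.8462, 0.5365, -0.9507)
q' = (0.6750, 0.4942, 0.5449, -0.0558)

precession coupling ω×(Iω) = (0.0468, -0.1248, -0.0096)
angular accel α = (0.4622, 1.3653, 3.4933)
ω' = ω + α·dt = (0.8462, 0.5365, -0.9507)
Hamilton product q⊗(0,ω) = (-0.6000000, -0.0843144, 0.9328428, -1.1192391)
updated quaternion q' = (0.6750, 0.4942, 0.5449, -0.0558)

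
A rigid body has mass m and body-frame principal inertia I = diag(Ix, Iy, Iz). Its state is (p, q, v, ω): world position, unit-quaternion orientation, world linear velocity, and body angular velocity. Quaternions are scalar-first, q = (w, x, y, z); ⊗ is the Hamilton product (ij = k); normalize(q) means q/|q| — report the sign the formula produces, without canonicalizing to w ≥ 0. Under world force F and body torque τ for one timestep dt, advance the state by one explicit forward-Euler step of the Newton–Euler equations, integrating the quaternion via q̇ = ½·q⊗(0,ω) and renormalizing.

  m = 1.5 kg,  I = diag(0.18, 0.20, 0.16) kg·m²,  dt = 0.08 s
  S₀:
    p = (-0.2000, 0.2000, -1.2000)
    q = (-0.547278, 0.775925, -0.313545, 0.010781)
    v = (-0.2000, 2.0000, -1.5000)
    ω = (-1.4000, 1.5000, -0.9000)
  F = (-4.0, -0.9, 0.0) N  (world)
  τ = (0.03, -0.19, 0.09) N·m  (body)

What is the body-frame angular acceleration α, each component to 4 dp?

α = (-0.1333, -1.0760, 0.8250)

precession coupling ω×(Iω) = (0.0540, 0.0252, -0.0420)
α = I⁻¹(τ − ω×Iω) = (-0.1333, -1.0760, 0.8250)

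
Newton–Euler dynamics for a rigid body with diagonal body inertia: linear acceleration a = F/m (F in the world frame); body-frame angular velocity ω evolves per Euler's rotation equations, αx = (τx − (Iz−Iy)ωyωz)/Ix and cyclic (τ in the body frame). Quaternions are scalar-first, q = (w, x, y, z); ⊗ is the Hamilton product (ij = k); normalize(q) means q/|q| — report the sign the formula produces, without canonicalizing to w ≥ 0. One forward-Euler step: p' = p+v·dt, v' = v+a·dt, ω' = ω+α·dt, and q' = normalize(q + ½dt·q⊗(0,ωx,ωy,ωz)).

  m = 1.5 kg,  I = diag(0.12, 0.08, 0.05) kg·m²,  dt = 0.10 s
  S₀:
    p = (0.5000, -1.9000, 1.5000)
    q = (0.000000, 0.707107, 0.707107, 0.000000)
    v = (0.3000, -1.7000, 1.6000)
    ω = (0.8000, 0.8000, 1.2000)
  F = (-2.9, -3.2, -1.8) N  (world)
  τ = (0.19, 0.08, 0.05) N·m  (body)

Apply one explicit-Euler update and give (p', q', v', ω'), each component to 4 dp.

α = I⁻¹(τ − ω×Iω) = (1.8233, 0.1600, 1.5120)
ω' = ω + α·dt = (0.9823, 0.8160, 1.3512)
Hamilton product q⊗(0,ω) = (-1.1313712, 0.8485284, -0.8485284, 0.0000000)
updated quaternion q' = (-0.0564, 0.7470, 0.6624, 0.0000)
a = (-1.9333, -2.1333, -1.2000)
p' = p + v·dt = (0.5300, -2.0700, 1.6600)
v' = v + a·dt = (0.1067, -1.9133, 1.4800)

p' = (0.5300, -2.0700, 1.6600)
q' = (-0.0564, 0.7470, 0.6624, 0.0000)
v' = (0.1067, -1.9133, 1.4800)
ω' = (0.9823, 0.8160, 1.3512)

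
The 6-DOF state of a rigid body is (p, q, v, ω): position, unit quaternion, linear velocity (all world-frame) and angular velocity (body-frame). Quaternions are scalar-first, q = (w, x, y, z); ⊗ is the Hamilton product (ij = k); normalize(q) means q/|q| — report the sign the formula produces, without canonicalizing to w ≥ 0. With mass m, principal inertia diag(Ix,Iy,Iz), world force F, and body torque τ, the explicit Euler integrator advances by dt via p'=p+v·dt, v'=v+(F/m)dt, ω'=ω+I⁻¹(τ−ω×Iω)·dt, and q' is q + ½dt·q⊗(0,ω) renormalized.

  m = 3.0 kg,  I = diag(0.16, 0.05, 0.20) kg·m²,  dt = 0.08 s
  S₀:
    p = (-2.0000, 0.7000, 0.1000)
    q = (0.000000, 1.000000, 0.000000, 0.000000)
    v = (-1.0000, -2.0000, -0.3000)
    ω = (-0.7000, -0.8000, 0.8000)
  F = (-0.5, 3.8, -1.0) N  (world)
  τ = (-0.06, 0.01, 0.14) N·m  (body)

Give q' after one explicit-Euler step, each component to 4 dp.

q' = (0.0280, 0.9986, -0.0320, -0.0320)

2q̇ = q⊗(0,ω) = (0.7000000, 0.0000000, -0.8000000, -0.8000000)
updated quaternion q' = (0.0280, 0.9986, -0.0320, -0.0320)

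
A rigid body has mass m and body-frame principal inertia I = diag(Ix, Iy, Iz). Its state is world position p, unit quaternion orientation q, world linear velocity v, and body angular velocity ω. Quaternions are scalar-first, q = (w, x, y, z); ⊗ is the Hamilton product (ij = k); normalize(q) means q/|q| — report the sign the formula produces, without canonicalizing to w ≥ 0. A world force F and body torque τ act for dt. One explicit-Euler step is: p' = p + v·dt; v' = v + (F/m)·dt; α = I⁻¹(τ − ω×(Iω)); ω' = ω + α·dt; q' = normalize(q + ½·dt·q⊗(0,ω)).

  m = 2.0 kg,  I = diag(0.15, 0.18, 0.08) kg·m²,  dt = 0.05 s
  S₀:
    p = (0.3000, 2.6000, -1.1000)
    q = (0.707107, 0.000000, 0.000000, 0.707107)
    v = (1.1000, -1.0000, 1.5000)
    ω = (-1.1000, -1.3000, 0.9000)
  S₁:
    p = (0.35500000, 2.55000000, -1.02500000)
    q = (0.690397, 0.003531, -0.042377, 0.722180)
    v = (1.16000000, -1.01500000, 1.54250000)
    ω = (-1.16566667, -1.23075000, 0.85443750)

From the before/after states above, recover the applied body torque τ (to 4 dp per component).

rate change Δω = (-0.06566667, 0.06925000, -0.04556250)
ω₀×(Iω₀) = (0.1170, -0.0693, 0.0429)
τ = I·(Δω/dt) + ω₀×(Iω₀) = (-0.0800, 0.1800, -0.0300)

τ = (-0.0800, 0.1800, -0.0300)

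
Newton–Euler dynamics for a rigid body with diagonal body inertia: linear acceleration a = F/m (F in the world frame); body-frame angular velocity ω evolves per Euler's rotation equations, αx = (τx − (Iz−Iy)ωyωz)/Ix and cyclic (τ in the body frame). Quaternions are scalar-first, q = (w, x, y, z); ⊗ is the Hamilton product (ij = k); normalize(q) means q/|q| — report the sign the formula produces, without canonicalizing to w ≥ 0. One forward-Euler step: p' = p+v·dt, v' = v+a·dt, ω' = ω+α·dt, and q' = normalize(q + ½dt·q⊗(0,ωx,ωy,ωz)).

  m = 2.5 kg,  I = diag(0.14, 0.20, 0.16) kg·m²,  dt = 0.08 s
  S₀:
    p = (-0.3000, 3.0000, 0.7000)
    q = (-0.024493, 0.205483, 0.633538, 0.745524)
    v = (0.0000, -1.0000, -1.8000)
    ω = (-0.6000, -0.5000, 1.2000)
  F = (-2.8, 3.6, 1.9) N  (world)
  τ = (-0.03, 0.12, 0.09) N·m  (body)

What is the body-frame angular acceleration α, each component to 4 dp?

precession coupling ω×(Iω) = (0.0240, 0.0144, 0.0180)
angular accel α = (-0.3857, 0.5280, 0.4500)

α = (-0.3857, 0.5280, 0.4500)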